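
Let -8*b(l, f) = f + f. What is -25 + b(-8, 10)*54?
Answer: -160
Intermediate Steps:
b(l, f) = -f/4 (b(l, f) = -(f + f)/8 = -f/4)
-25 + b(-8, 10)*54 = -25 - ¼*10*54 = -25 - 5/2*54 = -25 - 135 = -160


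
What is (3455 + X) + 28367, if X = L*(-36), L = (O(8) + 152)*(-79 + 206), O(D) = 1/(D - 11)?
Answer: -661598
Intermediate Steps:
O(D) = 1/(-11 + D)
L = 57785/3 (L = (1/(-11 + 8) + 152)*(-79 + 206) = (1/(-3) + 152)*127 = (-⅓ + 152)*127 = (455/3)*127 = 57785/3 ≈ 19262.)
X = -693420 (X = (57785/3)*(-36) = -693420)
(3455 + X) + 28367 = (3455 - 693420) + 28367 = -689965 + 28367 = -661598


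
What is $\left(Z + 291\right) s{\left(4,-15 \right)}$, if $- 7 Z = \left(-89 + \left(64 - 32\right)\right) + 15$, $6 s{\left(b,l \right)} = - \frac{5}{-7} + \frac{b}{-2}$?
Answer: $- \frac{891}{14} \approx -63.643$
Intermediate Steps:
$s{\left(b,l \right)} = \frac{5}{42} - \frac{b}{12}$ ($s{\left(b,l \right)} = \frac{- \frac{5}{-7} + \frac{b}{-2}}{6} = \frac{\left(-5\right) \left(- \frac{1}{7}\right) + b \left(- \frac{1}{2}\right)}{6} = \frac{\frac{5}{7} - \frac{b}{2}}{6} = \frac{5}{42} - \frac{b}{12}$)
$Z = 6$ ($Z = - \frac{\left(-89 + \left(64 - 32\right)\right) + 15}{7} = - \frac{\left(-89 + 32\right) + 15}{7} = - \frac{-57 + 15}{7} = \left(- \frac{1}{7}\right) \left(-42\right) = 6$)
$\left(Z + 291\right) s{\left(4,-15 \right)} = \left(6 + 291\right) \left(\frac{5}{42} - \frac{1}{3}\right) = 297 \left(\frac{5}{42} - \frac{1}{3}\right) = 297 \left(- \frac{3}{14}\right) = - \frac{891}{14}$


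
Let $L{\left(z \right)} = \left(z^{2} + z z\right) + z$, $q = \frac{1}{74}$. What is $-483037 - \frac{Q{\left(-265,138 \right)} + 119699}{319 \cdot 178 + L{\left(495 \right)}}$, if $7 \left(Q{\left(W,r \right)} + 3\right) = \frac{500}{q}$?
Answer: $- \frac{1850655219565}{3831289} \approx -4.8304 \cdot 10^{5}$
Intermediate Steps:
$q = \frac{1}{74} \approx 0.013514$
$Q{\left(W,r \right)} = \frac{36979}{7}$ ($Q{\left(W,r \right)} = -3 + \frac{500 \frac{1}{\frac{1}{74}}}{7} = -3 + \frac{500 \cdot 74}{7} = -3 + \frac{1}{7} \cdot 37000 = -3 + \frac{37000}{7} = \frac{36979}{7}$)
$L{\left(z \right)} = z + 2 z^{2}$ ($L{\left(z \right)} = \left(z^{2} + z^{2}\right) + z = 2 z^{2} + z = z + 2 z^{2}$)
$-483037 - \frac{Q{\left(-265,138 \right)} + 119699}{319 \cdot 178 + L{\left(495 \right)}} = -483037 - \frac{\frac{36979}{7} + 119699}{319 \cdot 178 + 495 \left(1 + 2 \cdot 495\right)} = -483037 - \frac{874872}{7 \left(56782 + 495 \left(1 + 990\right)\right)} = -483037 - \frac{874872}{7 \left(56782 + 495 \cdot 991\right)} = -483037 - \frac{874872}{7 \left(56782 + 490545\right)} = -483037 - \frac{874872}{7 \cdot 547327} = -483037 - \frac{874872}{7} \cdot \frac{1}{547327} = -483037 - \frac{874872}{3831289} = - \frac{1850655219565}{3831289}$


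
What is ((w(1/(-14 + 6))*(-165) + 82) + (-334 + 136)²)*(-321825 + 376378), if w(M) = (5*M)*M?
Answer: 137117819887/64 ≈ 2.1425e+9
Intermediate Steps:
w(M) = 5*M²
((w(1/(-14 + 6))*(-165) + 82) + (-334 + 136)²)*(-321825 + 376378) = (((5*(1/(-14 + 6))²)*(-165) + 82) + (-334 + 136)²)*(-321825 + 376378) = (((5*(1/(-8))²)*(-165) + 82) + (-198)²)*54553 = (((5*(-⅛)²)*(-165) + 82) + 39204)*54553 = (((5*(1/64))*(-165) + 82) + 39204)*54553 = (((5/64)*(-165) + 82) + 39204)*54553 = ((-825/64 + 82) + 39204)*54553 = (4423/64 + 39204)*54553 = (2513479/64)*54553 = 137117819887/64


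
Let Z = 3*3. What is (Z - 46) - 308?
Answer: -345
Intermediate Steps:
Z = 9
(Z - 46) - 308 = (9 - 46) - 308 = -37 - 308 = -345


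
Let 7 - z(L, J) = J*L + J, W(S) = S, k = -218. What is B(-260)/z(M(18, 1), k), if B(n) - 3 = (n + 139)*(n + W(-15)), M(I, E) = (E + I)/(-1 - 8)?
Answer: -299502/2117 ≈ -141.47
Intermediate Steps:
M(I, E) = -E/9 - I/9 (M(I, E) = (E + I)/(-9) = (E + I)*(-1/9) = -E/9 - I/9)
z(L, J) = 7 - J - J*L (z(L, J) = 7 - (J*L + J) = 7 - (J + J*L) = 7 + (-J - J*L) = 7 - J - J*L)
B(n) = 3 + (-15 + n)*(139 + n) (B(n) = 3 + (n + 139)*(n - 15) = 3 + (139 + n)*(-15 + n) = 3 + (-15 + n)*(139 + n))
B(-260)/z(M(18, 1), k) = (-2082 + (-260)**2 + 124*(-260))/(7 - 1*(-218) - 1*(-218)*(-1/9*1 - 1/9*18)) = (-2082 + 67600 - 32240)/(7 + 218 - 1*(-218)*(-1/9 - 2)) = 33278/(7 + 218 - 1*(-218)*(-19/9)) = 33278/(7 + 218 - 4142/9) = 33278/(-2117/9) = 33278*(-9/2117) = -299502/2117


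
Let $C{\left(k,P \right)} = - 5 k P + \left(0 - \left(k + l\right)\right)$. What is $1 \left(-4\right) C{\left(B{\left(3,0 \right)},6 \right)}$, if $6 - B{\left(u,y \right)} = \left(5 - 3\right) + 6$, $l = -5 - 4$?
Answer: $-284$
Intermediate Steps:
$l = -9$
$B{\left(u,y \right)} = -2$ ($B{\left(u,y \right)} = 6 - \left(\left(5 - 3\right) + 6\right) = 6 - \left(2 + 6\right) = 6 - 8 = -2$)
$C{\left(k,P \right)} = 9 - k - 5 P k$ ($C{\left(k,P \right)} = - 5 k P + \left(0 - \left(k - 9\right)\right) = - 5 P k + \left(0 - \left(-9 + k\right)\right) = - 5 P k - \left(-9 + k\right) = 9 - k - 5 P k$)
$1 \left(-4\right) C{\left(B{\left(3,0 \right)},6 \right)} = 1 \left(-4\right) \left(9 - -2 - 30 \left(-2\right)\right) = - 4 \left(9 + 2 + 60\right) = \left(-4\right) 71 = -284$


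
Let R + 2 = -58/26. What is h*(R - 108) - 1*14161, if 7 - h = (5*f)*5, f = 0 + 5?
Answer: -11931/13 ≈ -917.77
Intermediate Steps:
f = 5
R = -55/13 (R = -2 - 58/26 = -2 - 58*1/26 = -2 - 29/13 = -55/13 ≈ -4.2308)
h = -118 (h = 7 - 5*5*5 = 7 - 25*5 = 7 - 1*125 = 7 - 125 = -118)
h*(R - 108) - 1*14161 = -118*(-55/13 - 108) - 1*14161 = -118*(-1459/13) - 14161 = 172162/13 - 14161 = -11931/13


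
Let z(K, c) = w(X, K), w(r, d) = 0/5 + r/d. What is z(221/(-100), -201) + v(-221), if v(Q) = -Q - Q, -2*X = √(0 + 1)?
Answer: 97732/221 ≈ 442.23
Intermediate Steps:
X = -½ (X = -√(0 + 1)/2 = -√1/2 = -½*1 = -½ ≈ -0.50000)
w(r, d) = r/d (w(r, d) = 0*(⅕) + r/d = 0 + r/d = r/d)
z(K, c) = -1/(2*K)
v(Q) = -2*Q
z(221/(-100), -201) + v(-221) = -1/(2*(221/(-100))) - 2*(-221) = -1/(2*(221*(-1/100))) + 442 = -1/(2*(-221/100)) + 442 = -½*(-100/221) + 442 = 50/221 + 442 = 97732/221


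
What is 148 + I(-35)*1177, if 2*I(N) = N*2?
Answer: -41047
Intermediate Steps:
I(N) = N (I(N) = (N*2)/2 = (2*N)/2 = N)
148 + I(-35)*1177 = 148 - 35*1177 = 148 - 41195 = -41047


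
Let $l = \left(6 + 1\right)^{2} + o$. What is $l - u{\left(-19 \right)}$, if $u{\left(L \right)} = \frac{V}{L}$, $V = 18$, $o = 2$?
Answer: $\frac{987}{19} \approx 51.947$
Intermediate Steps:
$u{\left(L \right)} = \frac{18}{L}$
$l = 51$ ($l = \left(6 + 1\right)^{2} + 2 = 7^{2} + 2 = 49 + 2 = 51$)
$l - u{\left(-19 \right)} = 51 - \frac{18}{-19} = 51 - 18 \left(- \frac{1}{19}\right) = 51 - - \frac{18}{19} = 51 + \frac{18}{19} = \frac{987}{19}$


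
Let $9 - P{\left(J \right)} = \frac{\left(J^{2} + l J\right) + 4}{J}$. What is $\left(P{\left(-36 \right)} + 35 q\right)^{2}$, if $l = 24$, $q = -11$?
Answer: $\frac{10725625}{81} \approx 1.3242 \cdot 10^{5}$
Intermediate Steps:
$P{\left(J \right)} = 9 - \frac{4 + J^{2} + 24 J}{J}$ ($P{\left(J \right)} = 9 - \frac{\left(J^{2} + 24 J\right) + 4}{J} = 9 - \frac{4 + J^{2} + 24 J}{J}$)
$\left(P{\left(-36 \right)} + 35 q\right)^{2} = \left(\left(-15 - -36 - \frac{4}{-36}\right) + 35 \left(-11\right)\right)^{2} = \left(\left(-15 + 36 - - \frac{1}{9}\right) - 385\right)^{2} = \left(\left(-15 + 36 + \frac{1}{9}\right) - 385\right)^{2} = \left(\frac{190}{9} - 385\right)^{2} = \left(- \frac{3275}{9}\right)^{2} = \frac{10725625}{81}$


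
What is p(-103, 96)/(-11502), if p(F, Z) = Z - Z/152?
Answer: -302/36423 ≈ -0.0082915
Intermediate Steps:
p(F, Z) = 151*Z/152 (p(F, Z) = Z - Z/152 = 151*Z/152)
p(-103, 96)/(-11502) = ((151/152)*96)/(-11502) = (1812/19)*(-1/11502) = -302/36423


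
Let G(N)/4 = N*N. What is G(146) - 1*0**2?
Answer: 85264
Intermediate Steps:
G(N) = 4*N**2 (G(N) = 4*(N*N) = 4*N**2)
G(146) - 1*0**2 = 4*146**2 - 1*0**2 = 4*21316 - 1*0 = 85264 + 0 = 85264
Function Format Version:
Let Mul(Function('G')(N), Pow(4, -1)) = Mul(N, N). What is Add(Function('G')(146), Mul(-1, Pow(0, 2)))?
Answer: 85264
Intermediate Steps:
Function('G')(N) = Mul(4, Pow(N, 2)) (Function('G')(N) = Mul(4, Mul(N, N)) = Mul(4, Pow(N, 2)))
Add(Function('G')(146), Mul(-1, Pow(0, 2))) = Add(Mul(4, Pow(146, 2)), Mul(-1, Pow(0, 2))) = Add(Mul(4, 21316), Mul(-1, 0)) = Add(85264, 0) = 85264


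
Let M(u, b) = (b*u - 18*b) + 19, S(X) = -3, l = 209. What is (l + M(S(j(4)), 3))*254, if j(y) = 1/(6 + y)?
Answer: 41910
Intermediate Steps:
M(u, b) = 19 - 18*b + b*u (M(u, b) = (-18*b + b*u) + 19 = 19 - 18*b + b*u)
(l + M(S(j(4)), 3))*254 = (209 + (19 - 18*3 + 3*(-3)))*254 = (209 + (19 - 54 - 9))*254 = (209 - 44)*254 = 165*254 = 41910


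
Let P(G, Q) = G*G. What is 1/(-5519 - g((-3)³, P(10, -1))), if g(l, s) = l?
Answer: -1/5492 ≈ -0.00018208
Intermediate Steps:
P(G, Q) = G²
1/(-5519 - g((-3)³, P(10, -1))) = 1/(-5519 - 1*(-3)³) = 1/(-5519 - 1*(-27)) = 1/(-5519 + 27) = 1/(-5492) = -1/5492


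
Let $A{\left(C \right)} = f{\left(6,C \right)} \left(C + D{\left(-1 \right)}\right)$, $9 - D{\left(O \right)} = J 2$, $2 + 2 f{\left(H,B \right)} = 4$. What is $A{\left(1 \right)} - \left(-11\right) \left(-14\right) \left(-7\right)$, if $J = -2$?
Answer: $1092$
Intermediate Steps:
$f{\left(H,B \right)} = 1$ ($f{\left(H,B \right)} = -1 + \frac{1}{2} \cdot 4 = -1 + 2 = 1$)
$D{\left(O \right)} = 13$ ($D{\left(O \right)} = 9 - \left(-2\right) 2 = 9 - -4 = 9 + 4 = 13$)
$A{\left(C \right)} = 13 + C$ ($A{\left(C \right)} = 1 \left(C + 13\right) = 1 \left(13 + C\right) = 13 + C$)
$A{\left(1 \right)} - \left(-11\right) \left(-14\right) \left(-7\right) = \left(13 + 1\right) - \left(-11\right) \left(-14\right) \left(-7\right) = 14 - 154 \left(-7\right) = 14 - -1078 = 14 + 1078 = 1092$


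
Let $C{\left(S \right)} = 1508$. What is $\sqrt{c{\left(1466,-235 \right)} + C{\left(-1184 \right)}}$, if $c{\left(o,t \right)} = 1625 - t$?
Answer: $2 \sqrt{842} \approx 58.034$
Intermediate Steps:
$\sqrt{c{\left(1466,-235 \right)} + C{\left(-1184 \right)}} = \sqrt{\left(1625 - -235\right) + 1508} = \sqrt{\left(1625 + 235\right) + 1508} = \sqrt{1860 + 1508} = \sqrt{3368} = 2 \sqrt{842}$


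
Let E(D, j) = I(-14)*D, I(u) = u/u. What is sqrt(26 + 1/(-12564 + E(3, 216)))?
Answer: 7*sqrt(83719065)/12561 ≈ 5.0990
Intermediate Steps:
I(u) = 1
E(D, j) = D (E(D, j) = 1*D = D)
sqrt(26 + 1/(-12564 + E(3, 216))) = sqrt(26 + 1/(-12564 + 3)) = sqrt(26 + 1/(-12561)) = sqrt(26 - 1/12561) = sqrt(326585/12561) = 7*sqrt(83719065)/12561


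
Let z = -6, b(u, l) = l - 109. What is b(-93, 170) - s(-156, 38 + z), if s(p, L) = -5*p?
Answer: -719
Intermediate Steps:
b(u, l) = -109 + l
b(-93, 170) - s(-156, 38 + z) = (-109 + 170) - (-5)*(-156) = 61 - 1*780 = 61 - 780 = -719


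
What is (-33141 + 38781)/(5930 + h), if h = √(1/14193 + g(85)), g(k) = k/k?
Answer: 237343861800/249547705753 - 8460*√22383938/249547705753 ≈ 0.95094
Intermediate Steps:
g(k) = 1
h = √22383938/4731 (h = √(1/14193 + 1) = √(14194/14193) = √22383938/4731 ≈ 1.0000)
(-33141 + 38781)/(5930 + h) = (-33141 + 38781)/(5930 + √22383938/4731) = 5640/(5930 + √22383938/4731)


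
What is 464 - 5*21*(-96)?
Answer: 10544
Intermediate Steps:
464 - 5*21*(-96) = 464 - 105*(-96) = 464 + 10080 = 10544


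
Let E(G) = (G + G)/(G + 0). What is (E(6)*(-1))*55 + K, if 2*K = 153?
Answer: -67/2 ≈ -33.500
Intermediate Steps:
K = 153/2 (K = (1/2)*153 = 153/2 ≈ 76.500)
E(G) = 2 (E(G) = (2*G)/G = 2)
(E(6)*(-1))*55 + K = (2*(-1))*55 + 153/2 = -2*55 + 153/2 = -110 + 153/2 = -67/2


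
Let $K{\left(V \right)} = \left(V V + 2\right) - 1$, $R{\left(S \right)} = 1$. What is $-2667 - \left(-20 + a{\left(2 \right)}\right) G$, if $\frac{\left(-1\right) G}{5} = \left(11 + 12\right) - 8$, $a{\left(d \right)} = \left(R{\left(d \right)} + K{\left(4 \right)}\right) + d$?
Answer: $-2667$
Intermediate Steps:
$K{\left(V \right)} = 1 + V^{2}$ ($K{\left(V \right)} = \left(V^{2} + 2\right) - 1 = \left(2 + V^{2}\right) - 1 = 1 + V^{2}$)
$a{\left(d \right)} = 18 + d$ ($a{\left(d \right)} = \left(1 + \left(1 + 4^{2}\right)\right) + d = \left(1 + \left(1 + 16\right)\right) + d = \left(1 + 17\right) + d = 18 + d$)
$G = -75$ ($G = - 5 \left(\left(11 + 12\right) - 8\right) = - 5 \left(23 - 8\right) = \left(-5\right) 15 = -75$)
$-2667 - \left(-20 + a{\left(2 \right)}\right) G = -2667 - \left(-20 + \left(18 + 2\right)\right) \left(-75\right) = -2667 - \left(-20 + 20\right) \left(-75\right) = -2667 - 0 \left(-75\right) = -2667 - 0 = -2667 + 0 = -2667$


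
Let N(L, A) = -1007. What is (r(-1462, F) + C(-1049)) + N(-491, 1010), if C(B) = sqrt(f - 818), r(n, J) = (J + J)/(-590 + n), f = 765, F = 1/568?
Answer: -586847377/582768 + I*sqrt(53) ≈ -1007.0 + 7.2801*I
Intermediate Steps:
F = 1/568 ≈ 0.0017606
r(n, J) = 2*J/(-590 + n) (r(n, J) = (2*J)/(-590 + n) = 2*J/(-590 + n))
C(B) = I*sqrt(53) (C(B) = sqrt(765 - 818) = sqrt(-53) = I*sqrt(53))
(r(-1462, F) + C(-1049)) + N(-491, 1010) = (2*(1/568)/(-590 - 1462) + I*sqrt(53)) - 1007 = (2*(1/568)/(-2052) + I*sqrt(53)) - 1007 = (2*(1/568)*(-1/2052) + I*sqrt(53)) - 1007 = (-1/582768 + I*sqrt(53)) - 1007 = -586847377/582768 + I*sqrt(53)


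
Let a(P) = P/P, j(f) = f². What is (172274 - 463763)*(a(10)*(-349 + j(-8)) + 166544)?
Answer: -48462669651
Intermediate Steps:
a(P) = 1
(172274 - 463763)*(a(10)*(-349 + j(-8)) + 166544) = (172274 - 463763)*(1*(-349 + (-8)²) + 166544) = -291489*(1*(-349 + 64) + 166544) = -291489*(1*(-285) + 166544) = -291489*(-285 + 166544) = -291489*166259 = -48462669651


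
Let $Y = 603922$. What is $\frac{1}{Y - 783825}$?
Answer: $- \frac{1}{179903} \approx -5.5585 \cdot 10^{-6}$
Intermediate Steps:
$\frac{1}{Y - 783825} = \frac{1}{603922 - 783825} = \frac{1}{-179903} = - \frac{1}{179903}$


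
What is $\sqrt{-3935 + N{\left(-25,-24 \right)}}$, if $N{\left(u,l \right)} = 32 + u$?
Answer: $2 i \sqrt{982} \approx 62.674 i$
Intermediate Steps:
$\sqrt{-3935 + N{\left(-25,-24 \right)}} = \sqrt{-3935 + \left(32 - 25\right)} = \sqrt{-3935 + 7} = \sqrt{-3928} = 2 i \sqrt{982}$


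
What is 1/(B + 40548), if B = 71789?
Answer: 1/112337 ≈ 8.9018e-6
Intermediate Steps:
1/(B + 40548) = 1/(71789 + 40548) = 1/112337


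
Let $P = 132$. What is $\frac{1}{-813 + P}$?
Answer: $- \frac{1}{681} \approx -0.0014684$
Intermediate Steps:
$\frac{1}{-813 + P} = \frac{1}{-813 + 132} = \frac{1}{-681} = - \frac{1}{681}$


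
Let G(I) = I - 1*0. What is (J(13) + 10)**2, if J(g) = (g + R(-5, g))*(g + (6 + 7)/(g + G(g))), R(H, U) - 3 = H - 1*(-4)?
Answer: 180625/4 ≈ 45156.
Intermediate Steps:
R(H, U) = 7 + H (R(H, U) = 3 + (H - 1*(-4)) = 3 + (H + 4) = 3 + (4 + H) = 7 + H)
G(I) = I (G(I) = I + 0 = I)
J(g) = (2 + g)*(g + 13/(2*g)) (J(g) = (g + (7 - 5))*(g + (6 + 7)/(g + g)) = (g + 2)*(g + 13/((2*g))) = (2 + g)*(g + 13*(1/(2*g))) = (2 + g)*(g + 13/(2*g)))
(J(13) + 10)**2 = ((13/2 + 13**2 + 2*13 + 13/13) + 10)**2 = ((13/2 + 169 + 26 + 13*(1/13)) + 10)**2 = ((13/2 + 169 + 26 + 1) + 10)**2 = (405/2 + 10)**2 = (425/2)**2 = 180625/4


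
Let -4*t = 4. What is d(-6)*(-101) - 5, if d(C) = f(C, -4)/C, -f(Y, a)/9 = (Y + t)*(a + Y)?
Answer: -10610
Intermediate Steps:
t = -1 (t = -¼*4 = -1)
f(Y, a) = -9*(-1 + Y)*(Y + a) (f(Y, a) = -9*(Y - 1)*(a + Y) = -9*(-1 + Y)*(Y + a))
d(C) = (-36 - 9*C² + 45*C)/C (d(C) = (-9*C² + 9*C + 9*(-4) - 9*C*(-4))/C = (-9*C² + 9*C - 36 + 36*C)/C = (-36 - 9*C² + 45*C)/C)
d(-6)*(-101) - 5 = (45 - 36/(-6) - 9*(-6))*(-101) - 5 = (45 - 36*(-⅙) + 54)*(-101) - 5 = (45 + 6 + 54)*(-101) - 5 = 105*(-101) - 5 = -10605 - 5 = -10610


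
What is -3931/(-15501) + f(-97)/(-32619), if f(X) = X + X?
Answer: 14581387/56180791 ≈ 0.25954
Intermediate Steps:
f(X) = 2*X
-3931/(-15501) + f(-97)/(-32619) = -3931/(-15501) + (2*(-97))/(-32619) = -3931*(-1/15501) - 194*(-1/32619) = 3931/15501 + 194/32619 = 14581387/56180791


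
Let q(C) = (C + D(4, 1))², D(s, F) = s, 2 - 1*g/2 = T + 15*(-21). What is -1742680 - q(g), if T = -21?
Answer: -2205080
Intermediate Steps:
g = 676 (g = 4 - 2*(-21 + 15*(-21)) = 4 - 2*(-21 - 315) = 4 - 2*(-336) = 4 + 672 = 676)
q(C) = (4 + C)² (q(C) = (C + 4)² = (4 + C)²)
-1742680 - q(g) = -1742680 - (4 + 676)² = -1742680 - 1*680² = -1742680 - 1*462400 = -1742680 - 462400 = -2205080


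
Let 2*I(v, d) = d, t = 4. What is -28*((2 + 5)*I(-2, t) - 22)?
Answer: 224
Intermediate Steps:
I(v, d) = d/2
-28*((2 + 5)*I(-2, t) - 22) = -28*((2 + 5)*((½)*4) - 22) = -28*(7*2 - 22) = -28*(14 - 22) = -28*(-8) = 224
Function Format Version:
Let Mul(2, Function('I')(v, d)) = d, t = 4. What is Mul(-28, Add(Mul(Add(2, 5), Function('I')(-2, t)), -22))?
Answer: 224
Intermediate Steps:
Function('I')(v, d) = Mul(Rational(1, 2), d)
Mul(-28, Add(Mul(Add(2, 5), Function('I')(-2, t)), -22)) = Mul(-28, Add(Mul(Add(2, 5), Mul(Rational(1, 2), 4)), -22)) = Mul(-28, Add(Mul(7, 2), -22)) = Mul(-28, Add(14, -22)) = Mul(-28, -8) = 224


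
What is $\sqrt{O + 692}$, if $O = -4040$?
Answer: $6 i \sqrt{93} \approx 57.862 i$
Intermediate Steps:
$\sqrt{O + 692} = \sqrt{-4040 + 692} = \sqrt{-3348} = 6 i \sqrt{93}$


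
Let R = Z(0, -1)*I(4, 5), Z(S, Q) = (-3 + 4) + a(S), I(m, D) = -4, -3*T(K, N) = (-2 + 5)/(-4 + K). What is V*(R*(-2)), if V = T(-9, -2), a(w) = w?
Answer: 8/13 ≈ 0.61539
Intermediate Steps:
T(K, N) = -1/(-4 + K) (T(K, N) = -(-2 + 5)/(3*(-4 + K)) = -1/(-4 + K))
V = 1/13 (V = -1/(-4 - 9) = -1/(-13) = -1*(-1/13) = 1/13 ≈ 0.076923)
Z(S, Q) = 1 + S (Z(S, Q) = (-3 + 4) + S = 1 + S)
R = -4 (R = (1 + 0)*(-4) = 1*(-4) = -4)
V*(R*(-2)) = (-4*(-2))/13 = (1/13)*8 = 8/13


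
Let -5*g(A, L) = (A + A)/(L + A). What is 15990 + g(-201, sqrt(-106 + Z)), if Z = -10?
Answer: 3239253348/202585 - 804*I*sqrt(29)/202585 ≈ 15990.0 - 0.021372*I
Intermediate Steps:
g(A, L) = -2*A/(5*(A + L)) (g(A, L) = -(A + A)/(5*(L + A)) = -2*A/(5*(A + L)))
15990 + g(-201, sqrt(-106 + Z)) = 15990 - 2*(-201)/(5*(-201) + 5*sqrt(-106 - 10)) = 15990 - 2*(-201)/(-1005 + 5*sqrt(-116)) = 15990 - 2*(-201)/(-1005 + 5*(2*I*sqrt(29))) = 15990 - 2*(-201)/(-1005 + 10*I*sqrt(29)) = 15990 + 402/(-1005 + 10*I*sqrt(29))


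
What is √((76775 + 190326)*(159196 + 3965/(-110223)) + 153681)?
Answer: √57399892883061219782/36741 ≈ 2.0621e+5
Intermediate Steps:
√((76775 + 190326)*(159196 + 3965/(-110223)) + 153681) = √(267101*(159196 + 3965*(-1/110223)) + 153681) = √(267101*(159196 - 3965/110223) + 153681) = √(267101*(17547056743/110223) + 153681) = √(4686836403112043/110223 + 153681) = √(4686853342292906/110223) = √57399892883061219782/36741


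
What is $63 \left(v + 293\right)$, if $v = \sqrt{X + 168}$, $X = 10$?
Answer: $18459 + 63 \sqrt{178} \approx 19300.0$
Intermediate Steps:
$v = \sqrt{178}$ ($v = \sqrt{10 + 168} = \sqrt{178} \approx 13.342$)
$63 \left(v + 293\right) = 63 \left(\sqrt{178} + 293\right) = 63 \left(293 + \sqrt{178}\right) = 18459 + 63 \sqrt{178}$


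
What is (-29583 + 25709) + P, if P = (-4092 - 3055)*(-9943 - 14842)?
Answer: 177134521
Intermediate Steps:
P = 177138395 (P = -7147*(-24785) = 177138395)
(-29583 + 25709) + P = (-29583 + 25709) + 177138395 = -3874 + 177138395 = 177134521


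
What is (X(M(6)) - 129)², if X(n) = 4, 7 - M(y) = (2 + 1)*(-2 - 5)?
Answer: 15625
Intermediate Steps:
M(y) = 28 (M(y) = 7 - (2 + 1)*(-2 - 5) = 7 - 3*(-7) = 7 - 1*(-21) = 7 + 21 = 28)
(X(M(6)) - 129)² = (4 - 129)² = (-125)² = 15625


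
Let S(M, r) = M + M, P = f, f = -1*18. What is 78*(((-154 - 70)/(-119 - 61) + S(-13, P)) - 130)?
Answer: -181064/15 ≈ -12071.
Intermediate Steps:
f = -18
P = -18
S(M, r) = 2*M
78*(((-154 - 70)/(-119 - 61) + S(-13, P)) - 130) = 78*(((-154 - 70)/(-119 - 61) + 2*(-13)) - 130) = 78*((-224/(-180) - 26) - 130) = 78*((-224*(-1/180) - 26) - 130) = 78*((56/45 - 26) - 130) = 78*(-1114/45 - 130) = 78*(-6964/45) = -181064/15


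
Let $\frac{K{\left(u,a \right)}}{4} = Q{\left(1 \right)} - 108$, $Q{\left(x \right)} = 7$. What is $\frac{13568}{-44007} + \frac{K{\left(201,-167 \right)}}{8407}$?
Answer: $- \frac{131845004}{369966849} \approx -0.35637$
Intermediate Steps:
$K{\left(u,a \right)} = -404$ ($K{\left(u,a \right)} = 4 \left(7 - 108\right) = 4 \left(-101\right) = -404$)
$\frac{13568}{-44007} + \frac{K{\left(201,-167 \right)}}{8407} = \frac{13568}{-44007} - \frac{404}{8407} = 13568 \left(- \frac{1}{44007}\right) - \frac{404}{8407} = - \frac{13568}{44007} - \frac{404}{8407} = - \frac{131845004}{369966849}$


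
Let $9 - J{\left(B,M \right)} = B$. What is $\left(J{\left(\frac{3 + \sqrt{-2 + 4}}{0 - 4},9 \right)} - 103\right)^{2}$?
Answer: $\frac{\left(373 - \sqrt{2}\right)^{2}}{16} \approx 8629.8$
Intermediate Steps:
$J{\left(B,M \right)} = 9 - B$
$\left(J{\left(\frac{3 + \sqrt{-2 + 4}}{0 - 4},9 \right)} - 103\right)^{2} = \left(\left(9 - \frac{3 + \sqrt{-2 + 4}}{0 - 4}\right) - 103\right)^{2} = \left(\left(9 - \frac{3 + \sqrt{2}}{-4}\right) - 103\right)^{2} = \left(\left(9 - \left(3 + \sqrt{2}\right) \left(- \frac{1}{4}\right)\right) - 103\right)^{2} = \left(\left(9 - \left(- \frac{3}{4} - \frac{\sqrt{2}}{4}\right)\right) - 103\right)^{2} = \left(\left(9 + \left(\frac{3}{4} + \frac{\sqrt{2}}{4}\right)\right) - 103\right)^{2} = \left(\left(\frac{39}{4} + \frac{\sqrt{2}}{4}\right) - 103\right)^{2} = \left(- \frac{373}{4} + \frac{\sqrt{2}}{4}\right)^{2}$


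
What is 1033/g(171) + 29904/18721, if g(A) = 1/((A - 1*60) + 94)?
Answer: 3964482469/18721 ≈ 2.1177e+5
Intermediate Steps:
g(A) = 1/(34 + A) (g(A) = 1/((A - 60) + 94) = 1/((-60 + A) + 94) = 1/(34 + A))
1033/g(171) + 29904/18721 = 1033/(1/(34 + 171)) + 29904/18721 = 1033/(1/205) + 29904*(1/18721) = 1033/(1/205) + 29904/18721 = 1033*205 + 29904/18721 = 211765 + 29904/18721 = 3964482469/18721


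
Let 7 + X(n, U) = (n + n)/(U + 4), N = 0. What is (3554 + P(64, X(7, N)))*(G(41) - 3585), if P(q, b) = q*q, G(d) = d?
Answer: -27111600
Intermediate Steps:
X(n, U) = -7 + 2*n/(4 + U) (X(n, U) = -7 + (n + n)/(U + 4) = -7 + (2*n)/(4 + U) = -7 + 2*n/(4 + U))
P(q, b) = q²
(3554 + P(64, X(7, N)))*(G(41) - 3585) = (3554 + 64²)*(41 - 3585) = (3554 + 4096)*(-3544) = 7650*(-3544) = -27111600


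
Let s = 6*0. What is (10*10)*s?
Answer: 0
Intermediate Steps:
s = 0
(10*10)*s = (10*10)*0 = 100*0 = 0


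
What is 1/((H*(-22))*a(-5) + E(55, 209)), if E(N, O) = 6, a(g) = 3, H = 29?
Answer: -1/1908 ≈ -0.00052411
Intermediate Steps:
1/((H*(-22))*a(-5) + E(55, 209)) = 1/((29*(-22))*3 + 6) = 1/(-638*3 + 6) = 1/(-1914 + 6) = 1/(-1908) = -1/1908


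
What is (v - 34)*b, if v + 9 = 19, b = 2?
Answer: -48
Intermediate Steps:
v = 10 (v = -9 + 19 = 10)
(v - 34)*b = (10 - 34)*2 = -24*2 = -48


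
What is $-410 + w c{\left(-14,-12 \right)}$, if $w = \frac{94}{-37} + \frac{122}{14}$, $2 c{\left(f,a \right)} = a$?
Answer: $- \frac{115784}{259} \approx -447.04$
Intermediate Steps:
$c{\left(f,a \right)} = \frac{a}{2}$
$w = \frac{1599}{259}$ ($w = 94 \left(- \frac{1}{37}\right) + 122 \cdot \frac{1}{14} = - \frac{94}{37} + \frac{61}{7} = \frac{1599}{259} \approx 6.1737$)
$-410 + w c{\left(-14,-12 \right)} = -410 + \frac{1599 \cdot \frac{1}{2} \left(-12\right)}{259} = -410 + \frac{1599}{259} \left(-6\right) = -410 - \frac{9594}{259} = - \frac{115784}{259}$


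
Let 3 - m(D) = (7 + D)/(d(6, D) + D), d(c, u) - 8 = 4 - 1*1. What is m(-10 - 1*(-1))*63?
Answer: 252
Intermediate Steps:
d(c, u) = 11 (d(c, u) = 8 + (4 - 1*1) = 8 + (4 - 1) = 8 + 3 = 11)
m(D) = 3 - (7 + D)/(11 + D)
m(-10 - 1*(-1))*63 = (2*(13 + (-10 - 1*(-1)))/(11 + (-10 - 1*(-1))))*63 = (2*(13 + (-10 + 1))/(11 + (-10 + 1)))*63 = (2*(13 - 9)/(11 - 9))*63 = (2*4/2)*63 = (2*(½)*4)*63 = 4*63 = 252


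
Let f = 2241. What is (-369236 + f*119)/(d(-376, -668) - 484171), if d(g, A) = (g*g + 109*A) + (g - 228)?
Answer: 102557/416211 ≈ 0.24641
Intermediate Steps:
d(g, A) = -228 + g + g² + 109*A (d(g, A) = (g² + 109*A) + (-228 + g) = -228 + g + g² + 109*A)
(-369236 + f*119)/(d(-376, -668) - 484171) = (-369236 + 2241*119)/((-228 - 376 + (-376)² + 109*(-668)) - 484171) = (-369236 + 266679)/((-228 - 376 + 141376 - 72812) - 484171) = -102557/(67960 - 484171) = -102557/(-416211) = -102557*(-1/416211) = 102557/416211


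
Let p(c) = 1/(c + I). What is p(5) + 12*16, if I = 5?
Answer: 1921/10 ≈ 192.10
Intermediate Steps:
p(c) = 1/(5 + c) (p(c) = 1/(c + 5) = 1/(5 + c))
p(5) + 12*16 = 1/(5 + 5) + 12*16 = 1/10 + 192 = 1921/10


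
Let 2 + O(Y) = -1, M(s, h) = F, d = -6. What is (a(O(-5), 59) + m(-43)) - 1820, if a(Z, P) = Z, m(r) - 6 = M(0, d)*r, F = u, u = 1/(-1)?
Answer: -1774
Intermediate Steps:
u = -1
F = -1
M(s, h) = -1
O(Y) = -3 (O(Y) = -2 - 1 = -3)
m(r) = 6 - r
(a(O(-5), 59) + m(-43)) - 1820 = (-3 + (6 - 1*(-43))) - 1820 = (-3 + (6 + 43)) - 1820 = (-3 + 49) - 1820 = 46 - 1820 = -1774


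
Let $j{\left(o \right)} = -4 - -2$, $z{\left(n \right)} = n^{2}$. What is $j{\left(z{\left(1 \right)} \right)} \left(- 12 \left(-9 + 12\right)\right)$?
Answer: $72$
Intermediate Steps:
$j{\left(o \right)} = -2$ ($j{\left(o \right)} = -4 + 2 = -2$)
$j{\left(z{\left(1 \right)} \right)} \left(- 12 \left(-9 + 12\right)\right) = - 2 \left(- 12 \left(-9 + 12\right)\right) = - 2 \left(\left(-12\right) 3\right) = \left(-2\right) \left(-36\right) = 72$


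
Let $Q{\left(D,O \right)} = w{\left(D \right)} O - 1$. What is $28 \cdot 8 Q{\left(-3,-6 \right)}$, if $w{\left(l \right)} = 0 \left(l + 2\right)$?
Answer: $-224$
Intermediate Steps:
$w{\left(l \right)} = 0$ ($w{\left(l \right)} = 0 \left(2 + l\right) = 0$)
$Q{\left(D,O \right)} = -1$ ($Q{\left(D,O \right)} = 0 O - 1 = 0 - 1 = -1$)
$28 \cdot 8 Q{\left(-3,-6 \right)} = 28 \cdot 8 \left(-1\right) = 224 \left(-1\right) = -224$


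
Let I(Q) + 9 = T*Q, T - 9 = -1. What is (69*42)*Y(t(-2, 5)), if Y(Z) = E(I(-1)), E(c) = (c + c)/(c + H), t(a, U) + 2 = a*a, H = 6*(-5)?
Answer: 98532/47 ≈ 2096.4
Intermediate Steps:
T = 8 (T = 9 - 1 = 8)
H = -30
I(Q) = -9 + 8*Q
t(a, U) = -2 + a**2 (t(a, U) = -2 + a*a = -2 + a**2)
E(c) = 2*c/(-30 + c) (E(c) = (c + c)/(c - 30) = (2*c)/(-30 + c) = 2*c/(-30 + c))
Y(Z) = 34/47 (Y(Z) = 2*(-9 + 8*(-1))/(-30 + (-9 + 8*(-1))) = 2*(-9 - 8)/(-30 + (-9 - 8)) = 2*(-17)/(-30 - 17) = 2*(-17)/(-47) = 2*(-17)*(-1/47) = 34/47)
(69*42)*Y(t(-2, 5)) = (69*42)*(34/47) = 2898*(34/47) = 98532/47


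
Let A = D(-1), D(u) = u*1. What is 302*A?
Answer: -302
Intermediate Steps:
D(u) = u
A = -1
302*A = 302*(-1) = -302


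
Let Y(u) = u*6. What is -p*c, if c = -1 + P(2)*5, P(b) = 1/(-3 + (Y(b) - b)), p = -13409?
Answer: -26818/7 ≈ -3831.1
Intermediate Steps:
Y(u) = 6*u
P(b) = 1/(-3 + 5*b) (P(b) = 1/(-3 + (6*b - b)) = 1/(-3 + 5*b))
c = -2/7 (c = -1 + 5/(-3 + 5*2) = -1 + 5/(-3 + 10) = -1 + 5/7 = -2/7 ≈ -0.28571)
-p*c = -(-13409)*(-2)/7 = -1*26818/7 = -26818/7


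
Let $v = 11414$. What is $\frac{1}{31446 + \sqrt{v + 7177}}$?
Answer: $\frac{10482}{329610775} - \frac{\sqrt{18591}}{988832325} \approx 3.1663 \cdot 10^{-5}$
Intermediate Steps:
$\frac{1}{31446 + \sqrt{v + 7177}} = \frac{1}{31446 + \sqrt{11414 + 7177}} = \frac{1}{31446 + \sqrt{18591}}$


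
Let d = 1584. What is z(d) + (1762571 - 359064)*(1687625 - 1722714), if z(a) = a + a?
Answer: -49247653955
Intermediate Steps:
z(a) = 2*a
z(d) + (1762571 - 359064)*(1687625 - 1722714) = 2*1584 + (1762571 - 359064)*(1687625 - 1722714) = 3168 + 1403507*(-35089) = 3168 - 49247657123 = -49247653955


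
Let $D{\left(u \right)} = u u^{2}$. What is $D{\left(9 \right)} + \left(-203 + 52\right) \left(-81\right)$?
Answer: $12960$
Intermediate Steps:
$D{\left(u \right)} = u^{3}$
$D{\left(9 \right)} + \left(-203 + 52\right) \left(-81\right) = 9^{3} + \left(-203 + 52\right) \left(-81\right) = 729 - -12231 = 729 + 12231 = 12960$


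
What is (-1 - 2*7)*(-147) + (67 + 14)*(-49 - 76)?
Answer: -7920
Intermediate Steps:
(-1 - 2*7)*(-147) + (67 + 14)*(-49 - 76) = (-1 - 14)*(-147) + 81*(-125) = -15*(-147) - 10125 = 2205 - 10125 = -7920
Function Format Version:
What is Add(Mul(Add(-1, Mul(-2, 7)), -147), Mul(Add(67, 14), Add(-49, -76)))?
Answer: -7920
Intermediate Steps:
Add(Mul(Add(-1, Mul(-2, 7)), -147), Mul(Add(67, 14), Add(-49, -76))) = Add(Mul(Add(-1, -14), -147), Mul(81, -125)) = Add(Mul(-15, -147), -10125) = Add(2205, -10125) = -7920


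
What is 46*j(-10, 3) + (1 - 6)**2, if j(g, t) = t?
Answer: 163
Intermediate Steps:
46*j(-10, 3) + (1 - 6)**2 = 46*3 + (1 - 6)**2 = 138 + (-5)**2 = 138 + 25 = 163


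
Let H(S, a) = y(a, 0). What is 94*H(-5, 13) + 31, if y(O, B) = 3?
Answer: 313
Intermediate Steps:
H(S, a) = 3
94*H(-5, 13) + 31 = 94*3 + 31 = 282 + 31 = 313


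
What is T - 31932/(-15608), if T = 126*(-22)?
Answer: -10808361/3902 ≈ -2770.0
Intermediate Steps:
T = -2772
T - 31932/(-15608) = -2772 - 31932/(-15608) = -2772 - 31932*(-1/15608) = -2772 + 7983/3902 = -10808361/3902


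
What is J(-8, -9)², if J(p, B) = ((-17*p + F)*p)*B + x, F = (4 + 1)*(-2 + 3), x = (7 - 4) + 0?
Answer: 103124025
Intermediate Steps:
x = 3 (x = 3 + 0 = 3)
F = 5 (F = 5*1 = 5)
J(p, B) = 3 + B*p*(5 - 17*p) (J(p, B) = ((-17*p + 5)*p)*B + 3 = ((5 - 17*p)*p)*B + 3 = (p*(5 - 17*p))*B + 3 = B*p*(5 - 17*p) + 3 = 3 + B*p*(5 - 17*p))
J(-8, -9)² = (3 - 17*(-9)*(-8)² + 5*(-9)*(-8))² = (3 - 17*(-9)*64 + 360)² = (3 + 9792 + 360)² = 10155² = 103124025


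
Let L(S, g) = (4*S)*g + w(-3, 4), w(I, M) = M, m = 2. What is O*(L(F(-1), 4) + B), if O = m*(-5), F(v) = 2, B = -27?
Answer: -90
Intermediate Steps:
L(S, g) = 4 + 4*S*g (L(S, g) = (4*S)*g + 4 = 4*S*g + 4 = 4 + 4*S*g)
O = -10 (O = 2*(-5) = -10)
O*(L(F(-1), 4) + B) = -10*((4 + 4*2*4) - 27) = -10*((4 + 32) - 27) = -10*(36 - 27) = -10*9 = -90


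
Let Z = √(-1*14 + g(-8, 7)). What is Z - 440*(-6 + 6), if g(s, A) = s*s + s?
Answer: √42 ≈ 6.4807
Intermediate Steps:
g(s, A) = s + s² (g(s, A) = s² + s = s + s²)
Z = √42 (Z = √(-1*14 - 8*(1 - 8)) = √(-14 - 8*(-7)) = √(-14 + 56) = √42 ≈ 6.4807)
Z - 440*(-6 + 6) = √42 - 440*(-6 + 6) = √42 - 440*0 = √42 - 110*0 = √42 + 0 = √42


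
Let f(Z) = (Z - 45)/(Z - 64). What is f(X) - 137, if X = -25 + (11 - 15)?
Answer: -12667/93 ≈ -136.20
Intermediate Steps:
X = -29 (X = -25 - 4 = -29)
f(Z) = (-45 + Z)/(-64 + Z)
f(X) - 137 = (-45 - 29)/(-64 - 29) - 137 = -74/(-93) - 137 = -1/93*(-74) - 137 = 74/93 - 137 = -12667/93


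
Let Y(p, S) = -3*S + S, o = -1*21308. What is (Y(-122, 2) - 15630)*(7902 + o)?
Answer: 209589404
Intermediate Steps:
o = -21308
Y(p, S) = -2*S
(Y(-122, 2) - 15630)*(7902 + o) = (-2*2 - 15630)*(7902 - 21308) = (-4 - 15630)*(-13406) = -15634*(-13406) = 209589404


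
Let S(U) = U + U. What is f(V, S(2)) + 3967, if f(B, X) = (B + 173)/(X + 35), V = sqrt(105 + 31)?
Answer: 154886/39 + 2*sqrt(34)/39 ≈ 3971.7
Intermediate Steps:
S(U) = 2*U
V = 2*sqrt(34) (V = sqrt(136) = 2*sqrt(34) ≈ 11.662)
f(B, X) = (173 + B)/(35 + X)
f(V, S(2)) + 3967 = (173 + 2*sqrt(34))/(35 + 2*2) + 3967 = (173 + 2*sqrt(34))/(35 + 4) + 3967 = (173 + 2*sqrt(34))/39 + 3967 = (173/39 + 2*sqrt(34)/39) + 3967 = 154886/39 + 2*sqrt(34)/39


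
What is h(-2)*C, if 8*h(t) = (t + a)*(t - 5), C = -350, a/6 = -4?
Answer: -15925/2 ≈ -7962.5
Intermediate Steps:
a = -24 (a = 6*(-4) = -24)
h(t) = (-24 + t)*(-5 + t)/8 (h(t) = ((t - 24)*(t - 5))/8 = ((-24 + t)*(-5 + t))/8 = (-24 + t)*(-5 + t)/8)
h(-2)*C = (15 - 29/8*(-2) + (⅛)*(-2)²)*(-350) = (15 + 29/4 + (⅛)*4)*(-350) = (15 + 29/4 + ½)*(-350) = (91/4)*(-350) = -15925/2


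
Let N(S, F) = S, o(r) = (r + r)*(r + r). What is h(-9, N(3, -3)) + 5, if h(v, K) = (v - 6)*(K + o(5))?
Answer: -1540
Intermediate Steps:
o(r) = 4*r² (o(r) = (2*r)*(2*r) = 4*r²)
h(v, K) = (-6 + v)*(100 + K) (h(v, K) = (v - 6)*(K + 4*5²) = (-6 + v)*(K + 4*25) = (-6 + v)*(K + 100) = (-6 + v)*(100 + K))
h(-9, N(3, -3)) + 5 = (-600 - 6*3 + 100*(-9) + 3*(-9)) + 5 = (-600 - 18 - 900 - 27) + 5 = -1545 + 5 = -1540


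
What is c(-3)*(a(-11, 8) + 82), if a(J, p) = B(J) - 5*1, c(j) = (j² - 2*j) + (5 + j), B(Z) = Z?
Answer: 1122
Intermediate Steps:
c(j) = 5 + j² - j
a(J, p) = -5 + J (a(J, p) = J - 5*1 = J - 5 = -5 + J)
c(-3)*(a(-11, 8) + 82) = (5 + (-3)² - 1*(-3))*((-5 - 11) + 82) = (5 + 9 + 3)*(-16 + 82) = 17*66 = 1122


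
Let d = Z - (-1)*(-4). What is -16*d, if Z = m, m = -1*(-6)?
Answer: -32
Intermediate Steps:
m = 6
Z = 6
d = 2 (d = 6 - (-1)*(-4) = 6 - 1*4 = 6 - 4 = 2)
-16*d = -16*2 = -32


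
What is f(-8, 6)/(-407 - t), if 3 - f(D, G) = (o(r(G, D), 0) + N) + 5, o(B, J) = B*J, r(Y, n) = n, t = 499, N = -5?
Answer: -1/302 ≈ -0.0033113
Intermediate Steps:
f(D, G) = 3 (f(D, G) = 3 - ((D*0 - 5) + 5) = 3 - ((0 - 5) + 5) = 3 - (-5 + 5) = 3 - 1*0 = 3 + 0 = 3)
f(-8, 6)/(-407 - t) = 3/(-407 - 1*499) = 3/(-407 - 499) = 3/(-906) = 3*(-1/906) = -1/302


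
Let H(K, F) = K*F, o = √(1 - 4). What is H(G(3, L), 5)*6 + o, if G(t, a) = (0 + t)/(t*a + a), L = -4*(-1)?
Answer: 45/8 + I*√3 ≈ 5.625 + 1.732*I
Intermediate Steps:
L = 4
G(t, a) = t/(a + a*t) (G(t, a) = t/(a*t + a) = t/(a + a*t))
o = I*√3 (o = √(-3) = I*√3 ≈ 1.732*I)
H(K, F) = F*K
H(G(3, L), 5)*6 + o = (5*(3/(4*(1 + 3))))*6 + I*√3 = (5*(3*(¼)/4))*6 + I*√3 = (5*(3*(¼)*(¼)))*6 + I*√3 = (5*(3/16))*6 + I*√3 = (15/16)*6 + I*√3 = 45/8 + I*√3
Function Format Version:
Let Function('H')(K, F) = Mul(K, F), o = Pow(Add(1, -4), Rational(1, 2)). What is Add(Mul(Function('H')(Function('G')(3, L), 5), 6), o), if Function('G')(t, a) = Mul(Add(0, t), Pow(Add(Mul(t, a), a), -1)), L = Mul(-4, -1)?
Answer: Add(Rational(45, 8), Mul(I, Pow(3, Rational(1, 2)))) ≈ Add(5.6250, Mul(1.7320, I))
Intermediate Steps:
L = 4
Function('G')(t, a) = Mul(t, Pow(Add(a, Mul(a, t)), -1)) (Function('G')(t, a) = Mul(t, Pow(Add(Mul(a, t), a), -1)) = Mul(t, Pow(Add(a, Mul(a, t)), -1)))
o = Mul(I, Pow(3, Rational(1, 2))) (o = Pow(-3, Rational(1, 2)) = Mul(I, Pow(3, Rational(1, 2))) ≈ Mul(1.7320, I))
Function('H')(K, F) = Mul(F, K)
Add(Mul(Function('H')(Function('G')(3, L), 5), 6), o) = Add(Mul(Mul(5, Mul(3, Pow(4, -1), Pow(Add(1, 3), -1))), 6), Mul(I, Pow(3, Rational(1, 2)))) = Add(Mul(Mul(5, Mul(3, Rational(1, 4), Pow(4, -1))), 6), Mul(I, Pow(3, Rational(1, 2)))) = Add(Mul(Mul(5, Mul(3, Rational(1, 4), Rational(1, 4))), 6), Mul(I, Pow(3, Rational(1, 2)))) = Add(Mul(Mul(5, Rational(3, 16)), 6), Mul(I, Pow(3, Rational(1, 2)))) = Add(Mul(Rational(15, 16), 6), Mul(I, Pow(3, Rational(1, 2)))) = Add(Rational(45, 8), Mul(I, Pow(3, Rational(1, 2))))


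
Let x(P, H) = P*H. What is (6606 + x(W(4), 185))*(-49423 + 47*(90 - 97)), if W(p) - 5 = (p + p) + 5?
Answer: -494335872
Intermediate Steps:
W(p) = 10 + 2*p (W(p) = 5 + ((p + p) + 5) = 5 + (2*p + 5) = 5 + (5 + 2*p) = 10 + 2*p)
x(P, H) = H*P
(6606 + x(W(4), 185))*(-49423 + 47*(90 - 97)) = (6606 + 185*(10 + 2*4))*(-49423 + 47*(90 - 97)) = (6606 + 185*(10 + 8))*(-49423 + 47*(-7)) = (6606 + 185*18)*(-49423 - 329) = (6606 + 3330)*(-49752) = 9936*(-49752) = -494335872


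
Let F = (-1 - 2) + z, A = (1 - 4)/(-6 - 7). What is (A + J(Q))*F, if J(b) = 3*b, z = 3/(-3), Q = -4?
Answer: 612/13 ≈ 47.077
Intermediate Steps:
z = -1 (z = 3*(-⅓) = -1)
A = 3/13 (A = -3/(-13) = -3*(-1/13) = 3/13 ≈ 0.23077)
F = -4 (F = (-1 - 2) - 1 = -3 - 1 = -4)
(A + J(Q))*F = (3/13 + 3*(-4))*(-4) = (3/13 - 12)*(-4) = -153/13*(-4) = 612/13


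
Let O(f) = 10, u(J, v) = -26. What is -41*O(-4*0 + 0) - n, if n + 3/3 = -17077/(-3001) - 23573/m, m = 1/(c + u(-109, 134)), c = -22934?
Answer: -1624250720566/3001 ≈ -5.4124e+8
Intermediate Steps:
m = -1/22960 (m = 1/(-22934 - 26) = 1/(-22960) = -1/22960 ≈ -4.3554e-5)
n = 1624249490156/3001 (n = -1 + (-17077/(-3001) - 23573/(-1/22960)) = -1 + (-17077*(-1/3001) - 23573*(-22960)) = -1 + (17077/3001 + 541236080) = -1 + 1624249493157/3001 = 1624249490156/3001 ≈ 5.4124e+8)
-41*O(-4*0 + 0) - n = -41*10 - 1*1624249490156/3001 = -410 - 1624249490156/3001 = -1624250720566/3001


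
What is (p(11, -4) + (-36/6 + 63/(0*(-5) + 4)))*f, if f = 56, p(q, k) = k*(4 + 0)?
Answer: -350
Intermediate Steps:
p(q, k) = 4*k (p(q, k) = k*4 = 4*k)
(p(11, -4) + (-36/6 + 63/(0*(-5) + 4)))*f = (4*(-4) + (-36/6 + 63/(0*(-5) + 4)))*56 = (-16 + (-36*1/6 + 63/(0 + 4)))*56 = (-16 + (-6 + 63/4))*56 = (-16 + 39/4)*56 = -25/4*56 = -350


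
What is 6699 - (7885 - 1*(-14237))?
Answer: -15423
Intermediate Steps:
6699 - (7885 - 1*(-14237)) = 6699 - (7885 + 14237) = 6699 - 1*22122 = 6699 - 22122 = -15423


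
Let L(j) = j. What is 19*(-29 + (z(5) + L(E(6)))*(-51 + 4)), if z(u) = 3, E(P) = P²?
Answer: -35378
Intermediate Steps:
19*(-29 + (z(5) + L(E(6)))*(-51 + 4)) = 19*(-29 + (3 + 6²)*(-51 + 4)) = 19*(-29 + (3 + 36)*(-47)) = 19*(-29 + 39*(-47)) = 19*(-29 - 1833) = 19*(-1862) = -35378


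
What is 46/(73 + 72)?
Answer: 46/145 ≈ 0.31724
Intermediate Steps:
46/(73 + 72) = 46/145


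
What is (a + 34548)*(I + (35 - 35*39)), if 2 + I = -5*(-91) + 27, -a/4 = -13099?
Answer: -73902400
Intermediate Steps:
a = 52396 (a = -4*(-13099) = 52396)
I = 480 (I = -2 + (-5*(-91) + 27) = -2 + (455 + 27) = -2 + 482 = 480)
(a + 34548)*(I + (35 - 35*39)) = (52396 + 34548)*(480 + (35 - 35*39)) = 86944*(480 + (35 - 1365)) = 86944*(480 - 1330) = 86944*(-850) = -73902400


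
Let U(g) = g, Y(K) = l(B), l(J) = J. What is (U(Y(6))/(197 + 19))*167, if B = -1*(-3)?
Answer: 167/72 ≈ 2.3194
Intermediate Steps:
B = 3
Y(K) = 3
(U(Y(6))/(197 + 19))*167 = (3/(197 + 19))*167 = (3/216)*167 = ((1/216)*3)*167 = (1/72)*167 = 167/72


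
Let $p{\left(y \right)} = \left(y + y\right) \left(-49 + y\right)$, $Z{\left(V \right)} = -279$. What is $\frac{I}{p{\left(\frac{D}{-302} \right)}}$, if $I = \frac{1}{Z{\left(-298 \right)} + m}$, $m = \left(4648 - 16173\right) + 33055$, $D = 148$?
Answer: $\frac{22801}{23503691004} \approx 9.701 \cdot 10^{-7}$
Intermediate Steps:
$m = 21530$ ($m = \left(4648 - 16173\right) + 33055 = -11525 + 33055 = 21530$)
$p{\left(y \right)} = 2 y \left(-49 + y\right)$
$I = \frac{1}{21251}$ ($I = \frac{1}{-279 + 21530} = \frac{1}{21251} \approx 4.7057 \cdot 10^{-5}$)
$\frac{I}{p{\left(\frac{D}{-302} \right)}} = \frac{1}{21251 \cdot 2 \frac{148}{-302} \left(-49 + \frac{148}{-302}\right)} = \frac{1}{21251 \cdot 2 \cdot 148 \left(- \frac{1}{302}\right) \left(-49 + 148 \left(- \frac{1}{302}\right)\right)} = \frac{1}{21251 \cdot 2 \left(- \frac{74}{151}\right) \left(-49 - \frac{74}{151}\right)} = \frac{1}{21251 \cdot 2 \left(- \frac{74}{151}\right) \left(- \frac{7473}{151}\right)} = \frac{1}{21251 \cdot \frac{1106004}{22801}} = \frac{1}{21251} \cdot \frac{22801}{1106004} = \frac{22801}{23503691004}$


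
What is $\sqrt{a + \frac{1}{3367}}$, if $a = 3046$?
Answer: $\frac{\sqrt{34531558061}}{3367} \approx 55.191$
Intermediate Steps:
$\sqrt{a + \frac{1}{3367}} = \sqrt{3046 + \frac{1}{3367}} = \sqrt{\frac{10255883}{3367}} = \frac{\sqrt{34531558061}}{3367}$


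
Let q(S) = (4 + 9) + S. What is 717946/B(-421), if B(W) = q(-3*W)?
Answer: 358973/638 ≈ 562.65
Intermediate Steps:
q(S) = 13 + S
B(W) = 13 - 3*W
717946/B(-421) = 717946/(13 - 3*(-421)) = 717946/(13 + 1263) = 717946/1276 = 717946*(1/1276) = 358973/638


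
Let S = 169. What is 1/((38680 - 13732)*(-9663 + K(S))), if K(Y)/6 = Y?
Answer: -1/215775252 ≈ -4.6345e-9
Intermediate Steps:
K(Y) = 6*Y
1/((38680 - 13732)*(-9663 + K(S))) = 1/((38680 - 13732)*(-9663 + 6*169)) = 1/(24948*(-9663 + 1014)) = 1/(24948*(-8649)) = 1/(-215775252) = -1/215775252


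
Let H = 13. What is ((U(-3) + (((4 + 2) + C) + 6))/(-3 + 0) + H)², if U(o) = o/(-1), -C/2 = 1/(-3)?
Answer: 4900/81 ≈ 60.494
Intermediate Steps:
C = ⅔ (C = -2/(-3) = -2*(-⅓) = ⅔ ≈ 0.66667)
U(o) = -o (U(o) = o*(-1) = -o)
((U(-3) + (((4 + 2) + C) + 6))/(-3 + 0) + H)² = ((-1*(-3) + (((4 + 2) + ⅔) + 6))/(-3 + 0) + 13)² = ((3 + ((6 + ⅔) + 6))/(-3) + 13)² = ((3 + (20/3 + 6))*(-⅓) + 13)² = ((3 + 38/3)*(-⅓) + 13)² = ((47/3)*(-⅓) + 13)² = (-47/9 + 13)² = (70/9)² = 4900/81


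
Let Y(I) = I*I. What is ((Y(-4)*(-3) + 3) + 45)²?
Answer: 0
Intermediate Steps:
Y(I) = I²
((Y(-4)*(-3) + 3) + 45)² = (((-4)²*(-3) + 3) + 45)² = ((16*(-3) + 3) + 45)² = ((-48 + 3) + 45)² = (-45 + 45)² = 0² = 0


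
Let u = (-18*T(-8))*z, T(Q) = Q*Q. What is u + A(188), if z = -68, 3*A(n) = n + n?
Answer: 235384/3 ≈ 78461.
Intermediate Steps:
T(Q) = Q**2
A(n) = 2*n/3 (A(n) = (n + n)/3 = (2*n)/3 = 2*n/3)
u = 78336 (u = -18*(-8)**2*(-68) = -18*64*(-68) = -1152*(-68) = 78336)
u + A(188) = 78336 + (2/3)*188 = 78336 + 376/3 = 235384/3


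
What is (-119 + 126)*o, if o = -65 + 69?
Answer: 28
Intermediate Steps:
o = 4
(-119 + 126)*o = (-119 + 126)*4 = 7*4 = 28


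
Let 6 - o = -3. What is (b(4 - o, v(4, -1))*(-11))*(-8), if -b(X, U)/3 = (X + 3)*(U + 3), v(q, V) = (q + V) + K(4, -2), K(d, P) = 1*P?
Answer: 2112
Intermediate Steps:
o = 9 (o = 6 - 1*(-3) = 6 + 3 = 9)
K(d, P) = P
v(q, V) = -2 + V + q (v(q, V) = (q + V) - 2 = (V + q) - 2 = -2 + V + q)
b(X, U) = -3*(3 + U)*(3 + X) (b(X, U) = -3*(X + 3)*(U + 3) = -3*(3 + X)*(3 + U) = -3*(3 + U)*(3 + X))
(b(4 - o, v(4, -1))*(-11))*(-8) = ((-27 - 9*(-2 - 1 + 4) - 9*(4 - 1*9) - 3*(-2 - 1 + 4)*(4 - 1*9))*(-11))*(-8) = ((-27 - 9*1 - 9*(4 - 9) - 3*1*(4 - 9))*(-11))*(-8) = ((-27 - 9 - 9*(-5) - 3*1*(-5))*(-11))*(-8) = ((-27 - 9 + 45 + 15)*(-11))*(-8) = (24*(-11))*(-8) = -264*(-8) = 2112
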